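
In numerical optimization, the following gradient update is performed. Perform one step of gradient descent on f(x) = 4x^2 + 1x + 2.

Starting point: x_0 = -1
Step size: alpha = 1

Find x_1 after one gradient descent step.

f(x) = 4x^2 + 1x + 2
f'(x) = 8x + 1
f'(-1) = 8*-1 + (1) = -7
x_1 = x_0 - alpha * f'(x_0) = -1 - 1 * -7 = 6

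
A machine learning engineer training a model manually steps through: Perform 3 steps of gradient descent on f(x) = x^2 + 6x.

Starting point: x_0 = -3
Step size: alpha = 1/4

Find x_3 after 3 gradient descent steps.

f(x) = x^2 + 6x, f'(x) = 2x + (6)
Step 1: f'(-3) = 0, x_1 = -3 - 1/4 * 0 = -3
Step 2: f'(-3) = 0, x_2 = -3 - 1/4 * 0 = -3
Step 3: f'(-3) = 0, x_3 = -3 - 1/4 * 0 = -3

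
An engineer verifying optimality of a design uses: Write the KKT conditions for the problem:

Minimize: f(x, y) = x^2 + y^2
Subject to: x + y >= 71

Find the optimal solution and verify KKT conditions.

KKT conditions for min x^2 + y^2 s.t. x + y >= 71:
Stationarity: 2x = mu, 2y = mu
So x = y = mu/2.
Complementary slackness: mu*(x + y - 71) = 0
Primal feasibility: x + y >= 71; dual feasibility: mu >= 0
If mu = 0 then x = y = 0, but 0 + 0 < 71 is infeasible, so the constraint is active.
Constraint active: x + y = 2*(mu/2) = 71 => mu = 71
x = y = 71/2, f = 5041/2
Verify: stationarity 2*(71/2) = 71 = mu; primal 71/2 + 71/2 = 71 >= 71; dual mu = 71 >= 0; complementary slackness 71*(71 - 71) = 0. All KKT conditions hold.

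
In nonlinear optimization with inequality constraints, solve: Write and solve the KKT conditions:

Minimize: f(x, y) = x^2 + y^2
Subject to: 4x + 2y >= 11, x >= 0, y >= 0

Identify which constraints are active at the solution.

KKT conditions for min x^2 + y^2 s.t. 4x + 2y >= 11, x >= 0, y >= 0:
Stationarity: 2x = mu*4 + mu_x, 2y = mu*2 + mu_y, with mu, mu_x, mu_y >= 0
Complementary slackness: mu*(4x + 2y - 11) = 0, mu_x*x = 0, mu_y*y = 0
(0, 0) is infeasible (4*0 + 2*0 < 11), so if mu = 0 stationarity would force x = mu_x/2 >= 0, y = mu_y/2 >= 0 with mu_x*x = mu_y*y = 0, i.e. x = y = 0: contradiction. Hence mu > 0 and 4x + 2y = 11 is active.
Try x > 0, y > 0 (so mu_x = mu_y = 0): x = 4*mu/2, y = 2*mu/2
Substitute: 4*(4*mu/2) + 2*(2*mu/2) = 11
  mu*20/2 = 11 => mu = 11/10
x* = 11/5 > 0, y* = 11/10 > 0, consistent with mu_x = mu_y = 0.
f is convex and the constraints are linear, so this KKT point is the global minimum.
f* = 121/20
Active constraints: 4x + 2y >= 11 (holds with equality, mu = 11/10 > 0); x >= 0 and y >= 0 are inactive (mu_x = mu_y = 0).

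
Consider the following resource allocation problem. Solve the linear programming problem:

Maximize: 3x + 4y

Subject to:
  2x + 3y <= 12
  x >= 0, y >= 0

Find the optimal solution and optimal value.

The feasible region has vertices at [(0, 0), (6, 0), (0, 4)].
Checking objective 3x + 4y at each vertex:
  (0, 0): 3*0 + 4*0 = 0
  (6, 0): 3*6 + 4*0 = 18
  (0, 4): 3*0 + 4*4 = 16
Maximum is 18 at (6, 0).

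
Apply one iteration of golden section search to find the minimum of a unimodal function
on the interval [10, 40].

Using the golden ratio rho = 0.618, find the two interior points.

Golden section search on [10, 40].
Golden ratio rho = 0.618 (approx).
Interior points:
  x_1 = 10 + (1-0.618)*30 = 21.4600
  x_2 = 10 + 0.618*30 = 28.5400
Compare f(x_1) and f(x_2) to determine which subinterval to keep.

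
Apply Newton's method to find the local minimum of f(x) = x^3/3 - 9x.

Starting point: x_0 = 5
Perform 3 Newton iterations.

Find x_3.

f(x) = x^3/3 - 9x
f'(x) = x^2 - 9, f''(x) = 2x
Newton update: x_{n+1} = x_n - (x_n^2 - 9)/(2*x_n)
Step 1: x_0 = 5, f'=16, f''=10, x_1 = 17/5
Step 2: x_1 = 17/5, f'=64/25, f''=34/5, x_2 = 257/85
Step 3: x_2 = 257/85, f'=1024/7225, f''=514/85, x_3 = 65537/21845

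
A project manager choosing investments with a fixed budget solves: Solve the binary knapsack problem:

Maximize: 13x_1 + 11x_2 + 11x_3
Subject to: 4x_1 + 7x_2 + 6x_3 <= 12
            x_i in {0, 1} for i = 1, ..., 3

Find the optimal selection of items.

Items: item 1 (v=13, w=4), item 2 (v=11, w=7), item 3 (v=11, w=6)
Capacity: 12
Checking all 8 subsets (w = total weight, v = total value):
  {}: w = 0, v = 0
  {1}: w = 4, v = 13
  {2}: w = 7, v = 11
  {3}: w = 6, v = 11
  {1, 2}: w = 11, v = 24
  {1, 3}: w = 10, v = 24
  {2, 3}: w = 13 > 12, infeasible
  {1, 2, 3}: w = 17 > 12, infeasible
Best feasible subset: items [1, 2]
(The same value 24 is also attained by {1, 3}.)
Total weight: 11 <= 12, total value: 24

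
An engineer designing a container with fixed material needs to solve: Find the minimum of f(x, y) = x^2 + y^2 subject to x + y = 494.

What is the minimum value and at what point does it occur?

Substitute y = 494 - x into f(x,y) = x^2 + y^2:
g(x) = x^2 + (494 - x)^2 = 2x^2 - 988x + 244036
g'(x) = 4x - 988 = 0  =>  x = 247
y = 494 - 247 = 247
Minimum value = 247^2 + 247^2 = 122018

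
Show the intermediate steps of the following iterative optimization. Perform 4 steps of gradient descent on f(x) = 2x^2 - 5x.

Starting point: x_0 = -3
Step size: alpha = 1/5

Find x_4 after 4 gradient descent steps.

f(x) = 2x^2 - 5x, f'(x) = 4x + (-5)
Step 1: f'(-3) = -17, x_1 = -3 - 1/5 * -17 = 2/5
Step 2: f'(2/5) = -17/5, x_2 = 2/5 - 1/5 * -17/5 = 27/25
Step 3: f'(27/25) = -17/25, x_3 = 27/25 - 1/5 * -17/25 = 152/125
Step 4: f'(152/125) = -17/125, x_4 = 152/125 - 1/5 * -17/125 = 777/625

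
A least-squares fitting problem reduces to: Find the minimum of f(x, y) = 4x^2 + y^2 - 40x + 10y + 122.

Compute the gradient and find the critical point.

f(x,y) = 4x^2 + y^2 - 40x + 10y + 122
df/dx = 8x + (-40) = 0  =>  x = 5
df/dy = 2y + (10) = 0  =>  y = -5
f(5, -5) = 4*(5)^2 + 1*(-5)^2 + -40*(5) + 10*(-5) + 122 = -3
Hessian is diagonal with entries 8, 2 > 0, so this is a minimum.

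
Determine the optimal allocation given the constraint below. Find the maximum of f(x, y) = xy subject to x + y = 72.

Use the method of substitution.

Substitute y = 72 - x into f(x,y) = xy:
g(x) = x(72 - x) = 72x - x^2
g'(x) = 72 - 2x = 0  =>  x = 36
y = 72 - 36 = 36
Maximum value = 36 * 36 = 1296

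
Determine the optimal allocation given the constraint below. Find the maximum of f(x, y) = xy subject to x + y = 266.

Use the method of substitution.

Substitute y = 266 - x into f(x,y) = xy:
g(x) = x(266 - x) = 266x - x^2
g'(x) = 266 - 2x = 0  =>  x = 133
y = 266 - 133 = 133
Maximum value = 133 * 133 = 17689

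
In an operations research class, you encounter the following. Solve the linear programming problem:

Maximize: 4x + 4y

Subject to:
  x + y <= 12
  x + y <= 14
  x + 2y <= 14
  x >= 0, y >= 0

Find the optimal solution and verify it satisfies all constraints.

Feasible vertices: (0, 0), (0, 7), (10, 2), (12, 0)
Objective 4x + 4y at each vertex:
  (0, 0): 0
  (0, 7): 28
  (10, 2): 48
  (12, 0): 48
Maximum is 48 at (10, 2).
Verify constraints at (x, y) = (10, 2):
  1*10 + 1*2 = 12 <= 12 (active)
  1*10 + 1*2 = 12 <= 14
  1*10 + 2*2 = 14 <= 14 (active)
  x = 10 >= 0, y = 2 >= 0. All constraints satisfied.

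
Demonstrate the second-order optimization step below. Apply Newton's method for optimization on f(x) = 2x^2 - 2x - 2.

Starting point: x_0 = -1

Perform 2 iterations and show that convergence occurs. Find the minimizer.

f(x) = 2x^2 - 2x - 2, f'(x) = 4x + (-2), f''(x) = 4
Step 1: f'(-1) = -6, x_1 = -1 - -6/4 = 1/2
Step 2: f'(1/2) = 0, x_2 = 1/2 (converged)
Newton's method converges in 1 step for quadratics.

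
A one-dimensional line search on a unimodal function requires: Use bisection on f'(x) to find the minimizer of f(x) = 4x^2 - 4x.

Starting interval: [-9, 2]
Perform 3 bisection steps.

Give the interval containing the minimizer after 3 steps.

Finding critical point of f(x) = 4x^2 - 4x using bisection on f'(x) = 8x + -4.
f'(x) = 0 when x = 1/2.
Starting interval: [-9, 2]
Step 1: mid = -7/2, f'(mid) = -32, new interval = [-7/2, 2]
Step 2: mid = -3/4, f'(mid) = -10, new interval = [-3/4, 2]
Step 3: mid = 5/8, f'(mid) = 1, new interval = [-3/4, 5/8]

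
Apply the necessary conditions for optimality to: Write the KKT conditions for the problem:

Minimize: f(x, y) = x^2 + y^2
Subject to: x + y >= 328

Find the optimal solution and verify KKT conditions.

KKT conditions for min x^2 + y^2 s.t. x + y >= 328:
Stationarity: 2x = mu, 2y = mu
So x = y = mu/2.
Complementary slackness: mu*(x + y - 328) = 0
Primal feasibility: x + y >= 328; dual feasibility: mu >= 0
If mu = 0 then x = y = 0, but 0 + 0 < 328 is infeasible, so the constraint is active.
Constraint active: x + y = 2*(mu/2) = 328 => mu = 328
x = y = 164, f = 53792
Verify: stationarity 2*164 = 328 = mu; primal 164 + 164 = 328 >= 328; dual mu = 328 >= 0; complementary slackness 328*(328 - 328) = 0. All KKT conditions hold.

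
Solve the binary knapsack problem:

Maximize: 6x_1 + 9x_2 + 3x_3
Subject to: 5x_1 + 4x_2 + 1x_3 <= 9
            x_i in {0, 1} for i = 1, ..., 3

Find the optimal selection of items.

Items: item 1 (v=6, w=5), item 2 (v=9, w=4), item 3 (v=3, w=1)
Capacity: 9
Checking all 8 subsets (w = total weight, v = total value):
  {}: w = 0, v = 0
  {1}: w = 5, v = 6
  {2}: w = 4, v = 9
  {3}: w = 1, v = 3
  {1, 2}: w = 9, v = 15
  {1, 3}: w = 6, v = 9
  {2, 3}: w = 5, v = 12
  {1, 2, 3}: w = 10 > 9, infeasible
Best feasible subset: items [1, 2]
Total weight: 9 <= 9, total value: 15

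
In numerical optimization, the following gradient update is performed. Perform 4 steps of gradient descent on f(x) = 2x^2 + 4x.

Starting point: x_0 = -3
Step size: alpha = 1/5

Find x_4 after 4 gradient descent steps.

f(x) = 2x^2 + 4x, f'(x) = 4x + (4)
Step 1: f'(-3) = -8, x_1 = -3 - 1/5 * -8 = -7/5
Step 2: f'(-7/5) = -8/5, x_2 = -7/5 - 1/5 * -8/5 = -27/25
Step 3: f'(-27/25) = -8/25, x_3 = -27/25 - 1/5 * -8/25 = -127/125
Step 4: f'(-127/125) = -8/125, x_4 = -127/125 - 1/5 * -8/125 = -627/625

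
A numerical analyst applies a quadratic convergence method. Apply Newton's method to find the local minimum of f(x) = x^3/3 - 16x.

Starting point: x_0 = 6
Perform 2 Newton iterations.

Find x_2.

f(x) = x^3/3 - 16x
f'(x) = x^2 - 16, f''(x) = 2x
Newton update: x_{n+1} = x_n - (x_n^2 - 16)/(2*x_n)
Step 1: x_0 = 6, f'=20, f''=12, x_1 = 13/3
Step 2: x_1 = 13/3, f'=25/9, f''=26/3, x_2 = 313/78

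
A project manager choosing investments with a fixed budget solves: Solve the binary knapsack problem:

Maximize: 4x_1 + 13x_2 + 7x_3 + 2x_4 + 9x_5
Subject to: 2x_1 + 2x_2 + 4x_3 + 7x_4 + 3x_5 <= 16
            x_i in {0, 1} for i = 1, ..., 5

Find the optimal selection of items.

Items: item 1 (v=4, w=2), item 2 (v=13, w=2), item 3 (v=7, w=4), item 4 (v=2, w=7), item 5 (v=9, w=3)
Capacity: 16
Checking all 32 subsets (w = total weight, v = total value):
  {}: w = 0, v = 0
  {1}: w = 2, v = 4
  {2}: w = 2, v = 13
  {3}: w = 4, v = 7
  {4}: w = 7, v = 2
  {5}: w = 3, v = 9
  {1, 2}: w = 4, v = 17
  {1, 3}: w = 6, v = 11
  {1, 4}: w = 9, v = 6
  {1, 5}: w = 5, v = 13
  {2, 3}: w = 6, v = 20
  {2, 4}: w = 9, v = 15
  {2, 5}: w = 5, v = 22
  {3, 4}: w = 11, v = 9
  {3, 5}: w = 7, v = 16
  {4, 5}: w = 10, v = 11
  {1, 2, 3}: w = 8, v = 24
  {1, 2, 4}: w = 11, v = 19
  {1, 2, 5}: w = 7, v = 26
  {1, 3, 4}: w = 13, v = 13
  {1, 3, 5}: w = 9, v = 20
  {1, 4, 5}: w = 12, v = 15
  {2, 3, 4}: w = 13, v = 22
  {2, 3, 5}: w = 9, v = 29
  {2, 4, 5}: w = 12, v = 24
  {3, 4, 5}: w = 14, v = 18
  {1, 2, 3, 4}: w = 15, v = 26
  {1, 2, 3, 5}: w = 11, v = 33
  {1, 2, 4, 5}: w = 14, v = 28
  {1, 3, 4, 5}: w = 16, v = 22
  {2, 3, 4, 5}: w = 16, v = 31
  {1, 2, 3, 4, 5}: w = 18 > 16, infeasible
Best feasible subset: items [1, 2, 3, 5]
Total weight: 11 <= 16, total value: 33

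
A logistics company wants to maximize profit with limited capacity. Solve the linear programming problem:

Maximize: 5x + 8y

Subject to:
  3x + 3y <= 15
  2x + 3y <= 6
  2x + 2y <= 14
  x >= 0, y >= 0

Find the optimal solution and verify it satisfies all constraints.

Feasible vertices: (0, 0), (0, 2), (3, 0)
Objective 5x + 8y at each vertex:
  (0, 0): 0
  (0, 2): 16
  (3, 0): 15
Maximum is 16 at (0, 2).
Verify constraints at (x, y) = (0, 2):
  3*0 + 3*2 = 6 <= 15
  2*0 + 3*2 = 6 <= 6 (active)
  2*0 + 2*2 = 4 <= 14
  x = 0 >= 0, y = 2 >= 0. All constraints satisfied.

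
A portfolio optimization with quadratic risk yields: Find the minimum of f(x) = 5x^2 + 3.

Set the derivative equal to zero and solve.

f(x) = 5x^2 + 3
f'(x) = 10x + (0) = 0
x = 0/10 = 0
f(0) = 3
Since f''(x) = 10 > 0, this is a minimum.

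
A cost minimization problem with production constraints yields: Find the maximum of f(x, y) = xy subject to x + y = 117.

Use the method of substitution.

Substitute y = 117 - x into f(x,y) = xy:
g(x) = x(117 - x) = 117x - x^2
g'(x) = 117 - 2x = 0  =>  x = 117/2
y = 117 - 117/2 = 117/2
Maximum value = (117/2) * (117/2) = 13689/4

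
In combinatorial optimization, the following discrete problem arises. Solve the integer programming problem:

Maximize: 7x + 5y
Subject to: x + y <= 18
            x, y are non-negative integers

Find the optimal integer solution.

Objective: 7x + 5y, constraint: x + y <= 18
Coefficient of x is 7 >= coefficient of y is 5, so allocate the entire budget to x.
Optimal: x = 18, y = 0, value = 126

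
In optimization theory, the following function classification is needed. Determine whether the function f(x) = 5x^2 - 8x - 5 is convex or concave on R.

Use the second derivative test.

f(x) = 5x^2 - 8x - 5
f'(x) = 10x - 8
f''(x) = 10
Since f''(x) = 10 > 0 for all x, f is convex on R.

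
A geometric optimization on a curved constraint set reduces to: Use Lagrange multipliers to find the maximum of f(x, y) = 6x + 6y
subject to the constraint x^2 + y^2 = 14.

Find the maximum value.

Set up Lagrange conditions: grad f = lambda * grad g
  6 = 2*lambda*x
  6 = 2*lambda*y
From these: x/y = 6/6, so x = 6t, y = 6t for some t.
Substitute into constraint: (6t)^2 + (6t)^2 = 14
  t^2 * 72 = 14
  t = sqrt(14/72)
Maximum = 6*x + 6*y = (6^2 + 6^2)*t = 72 * sqrt(14/72) = sqrt(1008)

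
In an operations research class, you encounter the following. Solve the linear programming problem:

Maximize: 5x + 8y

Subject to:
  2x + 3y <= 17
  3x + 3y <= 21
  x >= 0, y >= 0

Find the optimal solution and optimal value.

Feasible vertices: (0, 0), (0, 17/3), (4, 3), (7, 0)
Objective 5x + 8y at each:
  (0, 0): 0
  (0, 17/3): 136/3
  (4, 3): 44
  (7, 0): 35
Maximum is 136/3 at (0, 17/3).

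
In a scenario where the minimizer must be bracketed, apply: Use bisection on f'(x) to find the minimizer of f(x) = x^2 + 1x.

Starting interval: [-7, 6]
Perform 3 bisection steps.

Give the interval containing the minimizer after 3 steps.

Finding critical point of f(x) = x^2 + 1x using bisection on f'(x) = 2x + 1.
f'(x) = 0 when x = -1/2.
Starting interval: [-7, 6]
Step 1: mid = -1/2, f'(mid) = 0, new interval = [-1/2, -1/2]
Step 2: mid = -1/2, f'(mid) = 0, new interval = [-1/2, -1/2]
Step 3: mid = -1/2, f'(mid) = 0, new interval = [-1/2, -1/2]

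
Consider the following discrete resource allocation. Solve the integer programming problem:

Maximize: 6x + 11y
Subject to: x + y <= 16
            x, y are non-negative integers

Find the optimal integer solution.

Objective: 6x + 11y, constraint: x + y <= 16
Coefficient of y is 11 > coefficient of x is 6, so allocate the entire budget to y.
Optimal: x = 0, y = 16, value = 176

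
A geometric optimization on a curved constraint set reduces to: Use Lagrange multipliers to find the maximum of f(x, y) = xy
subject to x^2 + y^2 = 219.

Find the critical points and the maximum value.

Lagrange conditions: y = 2*lambda*x and x = 2*lambda*y
If x = 0 then y = 0, violating the constraint, so x, y != 0.
Dividing: y/x = x/y => x^2 = y^2 => y = x or y = -x
Constraint: 2x^2 = 219 => x^2 = 219/2 => x = +/-sqrt(219/2)
Critical points: (sqrt(219/2), sqrt(219/2)), (-sqrt(219/2), -sqrt(219/2)), (sqrt(219/2), -sqrt(219/2)), (-sqrt(219/2), sqrt(219/2))
  y = x:  xy = x^2 = 219/2  at (sqrt(219/2), sqrt(219/2)) and (-sqrt(219/2), -sqrt(219/2))
  y = -x: xy = -x^2 = -219/2 at (sqrt(219/2), -sqrt(219/2)) and (-sqrt(219/2), sqrt(219/2))
Maximum xy = 219/2 at (sqrt(219/2), sqrt(219/2)) and (-sqrt(219/2), -sqrt(219/2))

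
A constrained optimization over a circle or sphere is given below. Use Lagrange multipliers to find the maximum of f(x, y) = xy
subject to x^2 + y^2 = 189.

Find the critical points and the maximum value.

Lagrange conditions: y = 2*lambda*x and x = 2*lambda*y
If x = 0 then y = 0, violating the constraint, so x, y != 0.
Dividing: y/x = x/y => x^2 = y^2 => y = x or y = -x
Constraint: 2x^2 = 189 => x^2 = 189/2 => x = +/-sqrt(189/2)
Critical points: (sqrt(189/2), sqrt(189/2)), (-sqrt(189/2), -sqrt(189/2)), (sqrt(189/2), -sqrt(189/2)), (-sqrt(189/2), sqrt(189/2))
  y = x:  xy = x^2 = 189/2  at (sqrt(189/2), sqrt(189/2)) and (-sqrt(189/2), -sqrt(189/2))
  y = -x: xy = -x^2 = -189/2 at (sqrt(189/2), -sqrt(189/2)) and (-sqrt(189/2), sqrt(189/2))
Maximum xy = 189/2 at (sqrt(189/2), sqrt(189/2)) and (-sqrt(189/2), -sqrt(189/2))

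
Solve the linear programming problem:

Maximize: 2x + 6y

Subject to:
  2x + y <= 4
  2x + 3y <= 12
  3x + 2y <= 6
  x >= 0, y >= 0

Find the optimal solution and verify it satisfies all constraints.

Feasible vertices: (0, 0), (0, 3), (2, 0)
Objective 2x + 6y at each vertex:
  (0, 0): 0
  (0, 3): 18
  (2, 0): 4
Maximum is 18 at (0, 3).
Verify constraints at (x, y) = (0, 3):
  2*0 + 1*3 = 3 <= 4
  2*0 + 3*3 = 9 <= 12
  3*0 + 2*3 = 6 <= 6 (active)
  x = 0 >= 0, y = 3 >= 0. All constraints satisfied.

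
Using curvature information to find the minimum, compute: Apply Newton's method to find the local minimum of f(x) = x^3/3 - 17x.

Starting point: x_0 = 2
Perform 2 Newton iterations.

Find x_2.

f(x) = x^3/3 - 17x
f'(x) = x^2 - 17, f''(x) = 2x
Newton update: x_{n+1} = x_n - (x_n^2 - 17)/(2*x_n)
Step 1: x_0 = 2, f'=-13, f''=4, x_1 = 21/4
Step 2: x_1 = 21/4, f'=169/16, f''=21/2, x_2 = 713/168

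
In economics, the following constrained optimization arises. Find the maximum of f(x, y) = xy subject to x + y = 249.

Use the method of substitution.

Substitute y = 249 - x into f(x,y) = xy:
g(x) = x(249 - x) = 249x - x^2
g'(x) = 249 - 2x = 0  =>  x = 249/2
y = 249 - 249/2 = 249/2
Maximum value = (249/2) * (249/2) = 62001/4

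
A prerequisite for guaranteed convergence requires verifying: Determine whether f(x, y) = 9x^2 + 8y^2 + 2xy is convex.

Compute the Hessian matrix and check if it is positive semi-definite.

f(x,y) = 9x^2 + 8y^2 + 2xy
Hessian H = [[18, 2], [2, 16]]
trace(H) = 34, det(H) = 284
Eigenvalues: (34 +/- sqrt(20)) / 2 = 19.24, 14.76
Since both eigenvalues > 0, f is convex.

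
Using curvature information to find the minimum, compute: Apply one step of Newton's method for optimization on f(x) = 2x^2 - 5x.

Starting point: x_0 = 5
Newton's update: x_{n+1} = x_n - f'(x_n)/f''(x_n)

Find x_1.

f(x) = 2x^2 - 5x
f'(x) = 4x + (-5), f''(x) = 4
Newton step: x_1 = x_0 - f'(x_0)/f''(x_0)
f'(5) = 15
x_1 = 5 - 15/4 = 5/4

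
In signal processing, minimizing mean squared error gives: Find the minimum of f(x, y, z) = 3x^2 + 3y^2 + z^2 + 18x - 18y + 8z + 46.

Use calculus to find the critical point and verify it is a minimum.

f(x,y,z) = 3x^2 + 3y^2 + z^2 + 18x - 18y + 8z + 46
df/dx = 6x + (18) = 0 => x = -3
df/dy = 6y + (-18) = 0 => y = 3
df/dz = 2z + (8) = 0 => z = -4
f(-3,3,-4) = 3*(-3)^2 + 3*(3)^2 + 1*(-4)^2 + 18*(-3) + -18*(3) + 8*(-4) + 46 = -24
Hessian is diagonal with entries 6, 6, 2 > 0, confirmed minimum.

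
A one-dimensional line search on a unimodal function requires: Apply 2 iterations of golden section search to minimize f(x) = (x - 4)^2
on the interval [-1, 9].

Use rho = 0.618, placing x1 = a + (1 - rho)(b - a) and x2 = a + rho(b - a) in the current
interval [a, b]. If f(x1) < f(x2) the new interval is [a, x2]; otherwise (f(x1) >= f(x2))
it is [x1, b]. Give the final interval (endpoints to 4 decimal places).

Golden section search for min of f(x) = (x - 4)^2 on [-1, 9].
Each step: x1 = a + (1 - rho)(b - a), x2 = a + rho(b - a); if f(x1) < f(x2) keep [a, x2], otherwise keep [x1, b].
Step 1: [-1.0000, 9.0000], x1=2.8200 (f=1.3924), x2=5.1800 (f=1.3924); f(x1) = f(x2) (tie, not '<') => keep [2.8200, 9.0000]
Step 2: [2.8200, 9.0000], x1=5.1808 (f=1.3942), x2=6.6392 (f=6.9656); f(x1) < f(x2) => keep [2.8200, 6.6392]
Final interval: [2.8200, 6.6392]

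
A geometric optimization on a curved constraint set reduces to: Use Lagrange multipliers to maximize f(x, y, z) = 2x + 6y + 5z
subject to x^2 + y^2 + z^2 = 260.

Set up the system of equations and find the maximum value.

Lagrange conditions: 2 = 2*lambda*x, 6 = 2*lambda*y, 5 = 2*lambda*z
So x:2 = y:6 = z:5, i.e. x = 2t, y = 6t, z = 5t
Constraint: t^2*(2^2 + 6^2 + 5^2) = 260
  t^2 * 65 = 260  =>  t = sqrt(4)
Maximum = 2*2t + 6*6t + 5*5t = 65*sqrt(4) = 130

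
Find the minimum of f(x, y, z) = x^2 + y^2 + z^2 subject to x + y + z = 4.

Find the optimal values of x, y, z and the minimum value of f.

Using Lagrange multipliers on f = x^2 + y^2 + z^2 with constraint x + y + z = 4:
Conditions: 2*1*x = lambda, 2*1*y = lambda, 2*1*z = lambda
So x = lambda/2, y = lambda/2, z = lambda/2
Substituting into constraint: lambda * (3/2) = 4
lambda = 8/3
x = 4/3, y = 4/3, z = 4/3
Minimum value = 16/3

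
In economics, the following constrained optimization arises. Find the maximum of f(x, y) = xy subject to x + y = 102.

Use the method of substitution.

Substitute y = 102 - x into f(x,y) = xy:
g(x) = x(102 - x) = 102x - x^2
g'(x) = 102 - 2x = 0  =>  x = 51
y = 102 - 51 = 51
Maximum value = 51 * 51 = 2601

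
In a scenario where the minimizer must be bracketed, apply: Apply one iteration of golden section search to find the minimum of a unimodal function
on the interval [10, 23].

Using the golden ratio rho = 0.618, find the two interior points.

Golden section search on [10, 23].
Golden ratio rho = 0.618 (approx).
Interior points:
  x_1 = 10 + (1-0.618)*13 = 14.9660
  x_2 = 10 + 0.618*13 = 18.0340
Compare f(x_1) and f(x_2) to determine which subinterval to keep.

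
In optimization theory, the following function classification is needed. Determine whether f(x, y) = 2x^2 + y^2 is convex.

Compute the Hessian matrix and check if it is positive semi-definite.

f(x,y) = 2x^2 + y^2
Hessian H = [[4, 0], [0, 2]]
trace(H) = 6, det(H) = 8
Eigenvalues: (6 +/- sqrt(4)) / 2 = 4, 2
Since both eigenvalues > 0, f is convex.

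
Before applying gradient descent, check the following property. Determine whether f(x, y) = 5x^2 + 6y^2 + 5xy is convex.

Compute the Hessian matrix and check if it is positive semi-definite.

f(x,y) = 5x^2 + 6y^2 + 5xy
Hessian H = [[10, 5], [5, 12]]
trace(H) = 22, det(H) = 95
Eigenvalues: (22 +/- sqrt(104)) / 2 = 16.1, 5.901
Since both eigenvalues > 0, f is convex.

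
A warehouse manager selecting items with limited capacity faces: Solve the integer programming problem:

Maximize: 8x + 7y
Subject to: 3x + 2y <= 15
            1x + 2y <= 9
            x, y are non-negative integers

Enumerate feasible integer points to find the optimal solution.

Constraint 1: 3x + 2y <= 15
Constraint 2: 1x + 2y <= 9
Feasible x range (need y >= 0): 0 <= x <= min(15/3, 9/1) => x in {0, ..., 5}.
Enumerate feasible integer points row by row (the coefficient of y is 7 > 0, so for each x the largest feasible y gives the best value):
  x = 0: y <= min((15 - 3*0)/2, (9 - 1*0)/2) => y in {0, ..., 4}; best 8*0 + 7*4 = 28
  x = 1: y <= min((15 - 3*1)/2, (9 - 1*1)/2) => y in {0, ..., 4}; best 8*1 + 7*4 = 36
  x = 2: y <= min((15 - 3*2)/2, (9 - 1*2)/2) => y in {0, ..., 3}; best 8*2 + 7*3 = 37
  x = 3: y <= min((15 - 3*3)/2, (9 - 1*3)/2) => y in {0, ..., 3}; best 8*3 + 7*3 = 45
  x = 4: y <= min((15 - 3*4)/2, (9 - 1*4)/2) => y in {0, ..., 1}; best 8*4 + 7*1 = 39
  x = 5: y <= min((15 - 3*5)/2, (9 - 1*5)/2) => y in {0}; best 8*5 + 7*0 = 40
The maximum 8x + 7y = 45 is achieved at x = 3, y = 3.
Check: 3*3 + 2*3 = 15 <= 15 and 1*3 + 2*3 = 9 <= 9.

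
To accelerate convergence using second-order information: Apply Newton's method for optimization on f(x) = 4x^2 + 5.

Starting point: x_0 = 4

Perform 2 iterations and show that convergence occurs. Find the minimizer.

f(x) = 4x^2 + 5, f'(x) = 8x + (0), f''(x) = 8
Step 1: f'(4) = 32, x_1 = 4 - 32/8 = 0
Step 2: f'(0) = 0, x_2 = 0 (converged)
Newton's method converges in 1 step for quadratics.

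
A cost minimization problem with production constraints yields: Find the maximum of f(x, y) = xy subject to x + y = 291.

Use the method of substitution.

Substitute y = 291 - x into f(x,y) = xy:
g(x) = x(291 - x) = 291x - x^2
g'(x) = 291 - 2x = 0  =>  x = 291/2
y = 291 - 291/2 = 291/2
Maximum value = (291/2) * (291/2) = 84681/4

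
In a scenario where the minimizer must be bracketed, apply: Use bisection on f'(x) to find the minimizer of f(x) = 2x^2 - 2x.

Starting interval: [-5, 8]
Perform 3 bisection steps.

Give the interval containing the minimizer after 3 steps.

Finding critical point of f(x) = 2x^2 - 2x using bisection on f'(x) = 4x + -2.
f'(x) = 0 when x = 1/2.
Starting interval: [-5, 8]
Step 1: mid = 3/2, f'(mid) = 4, new interval = [-5, 3/2]
Step 2: mid = -7/4, f'(mid) = -9, new interval = [-7/4, 3/2]
Step 3: mid = -1/8, f'(mid) = -5/2, new interval = [-1/8, 3/2]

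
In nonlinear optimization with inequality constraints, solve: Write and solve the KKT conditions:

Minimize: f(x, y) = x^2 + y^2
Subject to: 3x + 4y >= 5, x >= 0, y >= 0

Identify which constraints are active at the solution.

KKT conditions for min x^2 + y^2 s.t. 3x + 4y >= 5, x >= 0, y >= 0:
Stationarity: 2x = mu*3 + mu_x, 2y = mu*4 + mu_y, with mu, mu_x, mu_y >= 0
Complementary slackness: mu*(3x + 4y - 5) = 0, mu_x*x = 0, mu_y*y = 0
(0, 0) is infeasible (3*0 + 4*0 < 5), so if mu = 0 stationarity would force x = mu_x/2 >= 0, y = mu_y/2 >= 0 with mu_x*x = mu_y*y = 0, i.e. x = y = 0: contradiction. Hence mu > 0 and 3x + 4y = 5 is active.
Try x > 0, y > 0 (so mu_x = mu_y = 0): x = 3*mu/2, y = 4*mu/2
Substitute: 3*(3*mu/2) + 4*(4*mu/2) = 5
  mu*25/2 = 5 => mu = 2/5
x* = 3/5 > 0, y* = 4/5 > 0, consistent with mu_x = mu_y = 0.
f is convex and the constraints are linear, so this KKT point is the global minimum.
f* = 1
Active constraints: 3x + 4y >= 5 (holds with equality, mu = 2/5 > 0); x >= 0 and y >= 0 are inactive (mu_x = mu_y = 0).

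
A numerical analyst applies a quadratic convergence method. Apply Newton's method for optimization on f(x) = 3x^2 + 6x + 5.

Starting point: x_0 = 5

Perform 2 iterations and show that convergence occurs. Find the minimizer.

f(x) = 3x^2 + 6x + 5, f'(x) = 6x + (6), f''(x) = 6
Step 1: f'(5) = 36, x_1 = 5 - 36/6 = -1
Step 2: f'(-1) = 0, x_2 = -1 (converged)
Newton's method converges in 1 step for quadratics.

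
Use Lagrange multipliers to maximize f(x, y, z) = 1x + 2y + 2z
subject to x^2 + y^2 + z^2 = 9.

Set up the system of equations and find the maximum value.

Lagrange conditions: 1 = 2*lambda*x, 2 = 2*lambda*y, 2 = 2*lambda*z
So x:1 = y:2 = z:2, i.e. x = 1t, y = 2t, z = 2t
Constraint: t^2*(1^2 + 2^2 + 2^2) = 9
  t^2 * 9 = 9  =>  t = sqrt(1)
Maximum = 1*1t + 2*2t + 2*2t = 9*sqrt(1) = 9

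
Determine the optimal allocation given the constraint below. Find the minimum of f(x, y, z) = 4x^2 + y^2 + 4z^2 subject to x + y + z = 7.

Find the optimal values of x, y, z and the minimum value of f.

Using Lagrange multipliers on f = 4x^2 + y^2 + 4z^2 with constraint x + y + z = 7:
Conditions: 2*4*x = lambda, 2*1*y = lambda, 2*4*z = lambda
So x = lambda/8, y = lambda/2, z = lambda/8
Substituting into constraint: lambda * (3/4) = 7
lambda = 28/3
x = 7/6, y = 14/3, z = 7/6
Minimum value = 98/3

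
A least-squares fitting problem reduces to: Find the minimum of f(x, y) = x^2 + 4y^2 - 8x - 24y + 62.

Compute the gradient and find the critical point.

f(x,y) = x^2 + 4y^2 - 8x - 24y + 62
df/dx = 2x + (-8) = 0  =>  x = 4
df/dy = 8y + (-24) = 0  =>  y = 3
f(4, 3) = 1*(4)^2 + 4*(3)^2 + -8*(4) + -24*(3) + 62 = 10
Hessian is diagonal with entries 2, 8 > 0, so this is a minimum.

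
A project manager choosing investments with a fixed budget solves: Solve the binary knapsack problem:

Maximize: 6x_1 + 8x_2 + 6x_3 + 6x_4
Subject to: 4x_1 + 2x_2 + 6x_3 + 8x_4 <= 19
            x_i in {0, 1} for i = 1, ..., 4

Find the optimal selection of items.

Items: item 1 (v=6, w=4), item 2 (v=8, w=2), item 3 (v=6, w=6), item 4 (v=6, w=8)
Capacity: 19
Checking all 16 subsets (w = total weight, v = total value):
  {}: w = 0, v = 0
  {1}: w = 4, v = 6
  {2}: w = 2, v = 8
  {3}: w = 6, v = 6
  {4}: w = 8, v = 6
  {1, 2}: w = 6, v = 14
  {1, 3}: w = 10, v = 12
  {1, 4}: w = 12, v = 12
  {2, 3}: w = 8, v = 14
  {2, 4}: w = 10, v = 14
  {3, 4}: w = 14, v = 12
  {1, 2, 3}: w = 12, v = 20
  {1, 2, 4}: w = 14, v = 20
  {1, 3, 4}: w = 18, v = 18
  {2, 3, 4}: w = 16, v = 20
  {1, 2, 3, 4}: w = 20 > 19, infeasible
Best feasible subset: items [1, 2, 3]
(The same value 20 is also attained by {1, 2, 4}, {2, 3, 4}.)
Total weight: 12 <= 19, total value: 20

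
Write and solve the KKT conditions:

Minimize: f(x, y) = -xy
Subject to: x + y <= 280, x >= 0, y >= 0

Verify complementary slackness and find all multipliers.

Problem: min -xy s.t. x + y <= 280 (multiplier lambda), x >= 0 (mu_x), y >= 0 (mu_y)
KKT stationarity: -y + lambda - mu_x = 0, -x + lambda - mu_y = 0, with lambda, mu_x, mu_y >= 0
Complementary slackness: lambda*(x + y - 280) = 0, mu_x*x = 0, mu_y*y = 0
If lambda = 0: y = -mu_x <= 0 and x = -mu_y <= 0 force x = y = 0 with f = 0; but x = y = 140 is feasible with f = -19600 < 0, so this is not the minimum. Hence lambda > 0 and x + y = 280.
Try x > 0, y > 0 (so mu_x = mu_y = 0): y = lambda, x = lambda => x = y = lambda
x + y = 280 => 2*lambda = 280 => lambda = 140
x* = y* = 140 > 0, consistent with mu_x = mu_y = 0.
(Any feasible point with x = 0 or y = 0 has f = 0 > -19600, so the minimum is not on those boundaries.)
min(-xy) = -19600 (i.e. max xy = 19600)
Multipliers: lambda = 140, mu_x = 0, mu_y = 0
Complementary slackness: lambda*(x + y - 280) = 140*(140 + 140 - 280) = 0, mu_x*x = 0*140 = 0, mu_y*y = 0*140 = 0. Satisfied.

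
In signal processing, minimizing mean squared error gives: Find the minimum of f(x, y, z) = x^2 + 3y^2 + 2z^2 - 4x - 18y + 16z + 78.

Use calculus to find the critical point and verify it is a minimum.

f(x,y,z) = x^2 + 3y^2 + 2z^2 - 4x - 18y + 16z + 78
df/dx = 2x + (-4) = 0 => x = 2
df/dy = 6y + (-18) = 0 => y = 3
df/dz = 4z + (16) = 0 => z = -4
f(2,3,-4) = 1*(2)^2 + 3*(3)^2 + 2*(-4)^2 + -4*(2) + -18*(3) + 16*(-4) + 78 = 15
Hessian is diagonal with entries 2, 6, 4 > 0, confirmed minimum.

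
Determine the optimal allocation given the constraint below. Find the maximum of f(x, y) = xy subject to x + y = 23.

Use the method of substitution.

Substitute y = 23 - x into f(x,y) = xy:
g(x) = x(23 - x) = 23x - x^2
g'(x) = 23 - 2x = 0  =>  x = 23/2
y = 23 - 23/2 = 23/2
Maximum value = (23/2) * (23/2) = 529/4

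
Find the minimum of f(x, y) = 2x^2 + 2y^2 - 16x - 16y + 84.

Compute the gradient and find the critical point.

f(x,y) = 2x^2 + 2y^2 - 16x - 16y + 84
df/dx = 4x + (-16) = 0  =>  x = 4
df/dy = 4y + (-16) = 0  =>  y = 4
f(4, 4) = 2*(4)^2 + 2*(4)^2 + -16*(4) + -16*(4) + 84 = 20
Hessian is diagonal with entries 4, 4 > 0, so this is a minimum.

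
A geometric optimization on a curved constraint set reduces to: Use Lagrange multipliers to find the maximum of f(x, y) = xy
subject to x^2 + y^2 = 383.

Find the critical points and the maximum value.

Lagrange conditions: y = 2*lambda*x and x = 2*lambda*y
If x = 0 then y = 0, violating the constraint, so x, y != 0.
Dividing: y/x = x/y => x^2 = y^2 => y = x or y = -x
Constraint: 2x^2 = 383 => x^2 = 383/2 => x = +/-sqrt(383/2)
Critical points: (sqrt(383/2), sqrt(383/2)), (-sqrt(383/2), -sqrt(383/2)), (sqrt(383/2), -sqrt(383/2)), (-sqrt(383/2), sqrt(383/2))
  y = x:  xy = x^2 = 383/2  at (sqrt(383/2), sqrt(383/2)) and (-sqrt(383/2), -sqrt(383/2))
  y = -x: xy = -x^2 = -383/2 at (sqrt(383/2), -sqrt(383/2)) and (-sqrt(383/2), sqrt(383/2))
Maximum xy = 383/2 at (sqrt(383/2), sqrt(383/2)) and (-sqrt(383/2), -sqrt(383/2))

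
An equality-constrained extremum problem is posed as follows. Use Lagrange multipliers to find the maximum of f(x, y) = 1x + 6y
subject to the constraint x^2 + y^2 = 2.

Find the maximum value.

Set up Lagrange conditions: grad f = lambda * grad g
  1 = 2*lambda*x
  6 = 2*lambda*y
From these: x/y = 1/6, so x = 1t, y = 6t for some t.
Substitute into constraint: (1t)^2 + (6t)^2 = 2
  t^2 * 37 = 2
  t = sqrt(2/37)
Maximum = 1*x + 6*y = (1^2 + 6^2)*t = 37 * sqrt(2/37) = sqrt(74)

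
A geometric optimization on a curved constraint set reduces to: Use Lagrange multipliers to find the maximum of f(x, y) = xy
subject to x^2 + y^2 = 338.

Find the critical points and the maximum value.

Lagrange conditions: y = 2*lambda*x and x = 2*lambda*y
If x = 0 then y = 0, violating the constraint, so x, y != 0.
Dividing: y/x = x/y => x^2 = y^2 => y = x or y = -x
Constraint: 2x^2 = 338 => x^2 = 169 => x = +/-13
Critical points: (13, 13), (-13, -13), (13, -13), (-13, 13)
  y = x:  xy = x^2 = 169  at (13, 13) and (-13, -13)
  y = -x: xy = -x^2 = -169 at (13, -13) and (-13, 13)
Maximum xy = 169 at (13, 13) and (-13, -13)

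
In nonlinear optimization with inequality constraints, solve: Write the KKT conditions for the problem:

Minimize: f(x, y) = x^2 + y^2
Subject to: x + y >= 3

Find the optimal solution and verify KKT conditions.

KKT conditions for min x^2 + y^2 s.t. x + y >= 3:
Stationarity: 2x = mu, 2y = mu
So x = y = mu/2.
Complementary slackness: mu*(x + y - 3) = 0
Primal feasibility: x + y >= 3; dual feasibility: mu >= 0
If mu = 0 then x = y = 0, but 0 + 0 < 3 is infeasible, so the constraint is active.
Constraint active: x + y = 2*(mu/2) = 3 => mu = 3
x = y = 3/2, f = 9/2
Verify: stationarity 2*(3/2) = 3 = mu; primal 3/2 + 3/2 = 3 >= 3; dual mu = 3 >= 0; complementary slackness 3*(3 - 3) = 0. All KKT conditions hold.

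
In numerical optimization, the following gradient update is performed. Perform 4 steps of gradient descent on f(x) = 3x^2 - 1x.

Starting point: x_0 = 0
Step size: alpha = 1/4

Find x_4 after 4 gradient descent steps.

f(x) = 3x^2 - 1x, f'(x) = 6x + (-1)
Step 1: f'(0) = -1, x_1 = 0 - 1/4 * -1 = 1/4
Step 2: f'(1/4) = 1/2, x_2 = 1/4 - 1/4 * 1/2 = 1/8
Step 3: f'(1/8) = -1/4, x_3 = 1/8 - 1/4 * -1/4 = 3/16
Step 4: f'(3/16) = 1/8, x_4 = 3/16 - 1/4 * 1/8 = 5/32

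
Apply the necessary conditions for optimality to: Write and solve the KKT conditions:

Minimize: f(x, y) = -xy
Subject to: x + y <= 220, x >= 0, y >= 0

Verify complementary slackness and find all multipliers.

Problem: min -xy s.t. x + y <= 220 (multiplier lambda), x >= 0 (mu_x), y >= 0 (mu_y)
KKT stationarity: -y + lambda - mu_x = 0, -x + lambda - mu_y = 0, with lambda, mu_x, mu_y >= 0
Complementary slackness: lambda*(x + y - 220) = 0, mu_x*x = 0, mu_y*y = 0
If lambda = 0: y = -mu_x <= 0 and x = -mu_y <= 0 force x = y = 0 with f = 0; but x = y = 110 is feasible with f = -12100 < 0, so this is not the minimum. Hence lambda > 0 and x + y = 220.
Try x > 0, y > 0 (so mu_x = mu_y = 0): y = lambda, x = lambda => x = y = lambda
x + y = 220 => 2*lambda = 220 => lambda = 110
x* = y* = 110 > 0, consistent with mu_x = mu_y = 0.
(Any feasible point with x = 0 or y = 0 has f = 0 > -12100, so the minimum is not on those boundaries.)
min(-xy) = -12100 (i.e. max xy = 12100)
Multipliers: lambda = 110, mu_x = 0, mu_y = 0
Complementary slackness: lambda*(x + y - 220) = 110*(110 + 110 - 220) = 0, mu_x*x = 0*110 = 0, mu_y*y = 0*110 = 0. Satisfied.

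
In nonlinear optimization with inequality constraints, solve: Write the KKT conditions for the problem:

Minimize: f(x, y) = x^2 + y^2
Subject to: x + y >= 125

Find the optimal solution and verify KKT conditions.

KKT conditions for min x^2 + y^2 s.t. x + y >= 125:
Stationarity: 2x = mu, 2y = mu
So x = y = mu/2.
Complementary slackness: mu*(x + y - 125) = 0
Primal feasibility: x + y >= 125; dual feasibility: mu >= 0
If mu = 0 then x = y = 0, but 0 + 0 < 125 is infeasible, so the constraint is active.
Constraint active: x + y = 2*(mu/2) = 125 => mu = 125
x = y = 125/2, f = 15625/2
Verify: stationarity 2*(125/2) = 125 = mu; primal 125/2 + 125/2 = 125 >= 125; dual mu = 125 >= 0; complementary slackness 125*(125 - 125) = 0. All KKT conditions hold.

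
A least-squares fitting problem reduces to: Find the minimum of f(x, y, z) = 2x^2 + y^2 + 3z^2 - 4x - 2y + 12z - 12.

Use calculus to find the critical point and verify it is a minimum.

f(x,y,z) = 2x^2 + y^2 + 3z^2 - 4x - 2y + 12z - 12
df/dx = 4x + (-4) = 0 => x = 1
df/dy = 2y + (-2) = 0 => y = 1
df/dz = 6z + (12) = 0 => z = -2
f(1,1,-2) = 2*(1)^2 + 1*(1)^2 + 3*(-2)^2 + -4*(1) + -2*(1) + 12*(-2) + -12 = -27
Hessian is diagonal with entries 4, 2, 6 > 0, confirmed minimum.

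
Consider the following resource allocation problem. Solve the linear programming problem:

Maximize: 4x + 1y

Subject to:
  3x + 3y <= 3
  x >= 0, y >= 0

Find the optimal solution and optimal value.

The feasible region has vertices at [(0, 0), (1, 0), (0, 1)].
Checking objective 4x + 1y at each vertex:
  (0, 0): 4*0 + 1*0 = 0
  (1, 0): 4*1 + 1*0 = 4
  (0, 1): 4*0 + 1*1 = 1
Maximum is 4 at (1, 0).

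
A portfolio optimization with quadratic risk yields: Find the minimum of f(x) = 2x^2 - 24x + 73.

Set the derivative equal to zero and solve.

f(x) = 2x^2 - 24x + 73
f'(x) = 4x + (-24) = 0
x = 24/4 = 6
f(6) = 1
Since f''(x) = 4 > 0, this is a minimum.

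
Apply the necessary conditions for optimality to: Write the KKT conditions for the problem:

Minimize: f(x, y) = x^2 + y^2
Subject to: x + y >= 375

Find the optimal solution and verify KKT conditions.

KKT conditions for min x^2 + y^2 s.t. x + y >= 375:
Stationarity: 2x = mu, 2y = mu
So x = y = mu/2.
Complementary slackness: mu*(x + y - 375) = 0
Primal feasibility: x + y >= 375; dual feasibility: mu >= 0
If mu = 0 then x = y = 0, but 0 + 0 < 375 is infeasible, so the constraint is active.
Constraint active: x + y = 2*(mu/2) = 375 => mu = 375
x = y = 375/2, f = 140625/2
Verify: stationarity 2*(375/2) = 375 = mu; primal 375/2 + 375/2 = 375 >= 375; dual mu = 375 >= 0; complementary slackness 375*(375 - 375) = 0. All KKT conditions hold.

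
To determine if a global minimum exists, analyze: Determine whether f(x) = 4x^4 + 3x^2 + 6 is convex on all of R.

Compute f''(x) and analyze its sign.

f(x) = 4x^4 + 3x^2 + 6
f'(x) = 16x^3 + 6x
f''(x) = 48x^2 + 6
f''(x) = 48x^2 + 6 >= 6 > 0 for all x
Therefore, f is convex on R.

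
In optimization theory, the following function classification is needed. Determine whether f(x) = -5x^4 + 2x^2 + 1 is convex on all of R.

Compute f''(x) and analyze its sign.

f(x) = -5x^4 + 2x^2 + 1
f'(x) = -20x^3 + 4x
f''(x) = -60x^2 + 4
f''(x) = -60x^2 + 4 -> -inf as |x| -> inf
Therefore, f is not globally convex on R.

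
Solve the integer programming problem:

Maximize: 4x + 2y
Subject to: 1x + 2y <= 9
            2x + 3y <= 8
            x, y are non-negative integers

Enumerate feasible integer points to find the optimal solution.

Constraint 1: 1x + 2y <= 9
Constraint 2: 2x + 3y <= 8
Feasible x range (need y >= 0): 0 <= x <= min(9/1, 8/2) => x in {0, ..., 4}.
Enumerate feasible integer points row by row (the coefficient of y is 2 > 0, so for each x the largest feasible y gives the best value):
  x = 0: y <= min((9 - 1*0)/2, (8 - 2*0)/3) => y in {0, ..., 2}; best 4*0 + 2*2 = 4
  x = 1: y <= min((9 - 1*1)/2, (8 - 2*1)/3) => y in {0, ..., 2}; best 4*1 + 2*2 = 8
  x = 2: y <= min((9 - 1*2)/2, (8 - 2*2)/3) => y in {0, ..., 1}; best 4*2 + 2*1 = 10
  x = 3: y <= min((9 - 1*3)/2, (8 - 2*3)/3) => y in {0}; best 4*3 + 2*0 = 12
  x = 4: y <= min((9 - 1*4)/2, (8 - 2*4)/3) => y in {0}; best 4*4 + 2*0 = 16
The maximum 4x + 2y = 16 is achieved at x = 4, y = 0.
Check: 1*4 + 2*0 = 4 <= 9 and 2*4 + 3*0 = 8 <= 8.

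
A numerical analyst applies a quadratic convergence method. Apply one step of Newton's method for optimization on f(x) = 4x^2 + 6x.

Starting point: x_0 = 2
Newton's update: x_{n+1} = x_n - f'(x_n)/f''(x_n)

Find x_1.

f(x) = 4x^2 + 6x
f'(x) = 8x + (6), f''(x) = 8
Newton step: x_1 = x_0 - f'(x_0)/f''(x_0)
f'(2) = 22
x_1 = 2 - 22/8 = -3/4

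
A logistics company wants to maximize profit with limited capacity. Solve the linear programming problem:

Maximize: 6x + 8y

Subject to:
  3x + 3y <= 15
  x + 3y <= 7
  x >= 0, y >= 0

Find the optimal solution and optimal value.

Feasible vertices: (0, 0), (0, 7/3), (4, 1), (5, 0)
Objective 6x + 8y at each:
  (0, 0): 0
  (0, 7/3): 56/3
  (4, 1): 32
  (5, 0): 30
Maximum is 32 at (4, 1).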